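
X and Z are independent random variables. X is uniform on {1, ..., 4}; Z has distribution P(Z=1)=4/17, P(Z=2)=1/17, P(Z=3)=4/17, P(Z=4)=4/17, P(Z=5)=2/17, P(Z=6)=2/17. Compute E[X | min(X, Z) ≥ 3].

7/2

P(min(X, Z) ≥ 3) = 6/17.
Summing X·P(x,y) over outcomes with min(X, Z) ≥ 3 gives 21/17.
E[X | min(X, Z) ≥ 3] = (21/17) / (6/17) = 7/2.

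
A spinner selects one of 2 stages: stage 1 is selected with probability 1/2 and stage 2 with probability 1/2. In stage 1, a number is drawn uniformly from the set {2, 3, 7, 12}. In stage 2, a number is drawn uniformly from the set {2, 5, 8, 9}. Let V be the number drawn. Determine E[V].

6

E[V | stage 1] = (2+3+7+12)/4 = 6.
E[V | stage 2] = (2+5+8+9)/4 = 6.
E[V] = (1/2)·(6) + (1/2)·(6) = 6.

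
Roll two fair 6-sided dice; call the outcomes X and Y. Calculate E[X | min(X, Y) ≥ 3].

9/2

P(min(X, Y) ≥ 3) = 4/9.
Summing X·P(x,y) over outcomes with min(X, Y) ≥ 3 gives 2.
E[X | min(X, Y) ≥ 3] = (2) / (4/9) = 9/2.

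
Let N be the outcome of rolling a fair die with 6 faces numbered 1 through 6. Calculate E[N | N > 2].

9/2

Given N > 2, N is equally likely to be any of {3, 4, 5, 6}.
E[N | N > 2] = (3 + 4 + 5 + 6) / 4 = 9/2.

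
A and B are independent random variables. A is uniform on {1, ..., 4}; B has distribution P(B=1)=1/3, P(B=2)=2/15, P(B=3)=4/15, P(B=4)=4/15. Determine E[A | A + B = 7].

P(A + B = 7) = 2/15.
Summing A·P(x,y) over outcomes with A + B = 7 gives 7/15.
E[A | A + B = 7] = (7/15) / (2/15) = 7/2.

7/2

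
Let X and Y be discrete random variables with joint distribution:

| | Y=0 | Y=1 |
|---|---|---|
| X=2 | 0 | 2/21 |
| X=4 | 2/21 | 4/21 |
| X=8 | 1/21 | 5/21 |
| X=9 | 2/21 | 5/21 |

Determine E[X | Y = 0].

34/5

P(Y = 0) = 5/21.
Σ X·P over the event = 4·(2/21) + 8·(1/21) + 9·(2/21) = 34/21.
E[X | Y = 0] = (34/21) / (5/21) = 34/5.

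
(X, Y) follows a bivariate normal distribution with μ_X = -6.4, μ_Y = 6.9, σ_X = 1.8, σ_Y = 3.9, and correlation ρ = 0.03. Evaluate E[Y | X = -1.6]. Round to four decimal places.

7.2120

For a bivariate normal, E[Y | X=x] = μ_Y + ρ·(σ_Y/σ_X)·(x − μ_X).
E[Y | X=-1.6] = 6.9 + (0.03)·(3.9/1.8)·(-1.6 − (-6.4)) = 6.9 + (0.065)·(4.8) = 7.2120.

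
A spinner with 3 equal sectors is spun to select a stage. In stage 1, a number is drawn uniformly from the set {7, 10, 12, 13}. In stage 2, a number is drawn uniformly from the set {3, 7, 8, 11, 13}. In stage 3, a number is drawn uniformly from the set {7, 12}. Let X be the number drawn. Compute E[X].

142/15

E[X | stage 1] = (7+10+12+13)/4 = 21/2.
E[X | stage 2] = (3+7+8+11+13)/5 = 42/5.
E[X | stage 3] = (7+12)/2 = 19/2.
By the law of total expectation,
E[X] = (1/3)·(21/2) + (1/3)·(42/5) + (1/3)·(19/2) = 142/15.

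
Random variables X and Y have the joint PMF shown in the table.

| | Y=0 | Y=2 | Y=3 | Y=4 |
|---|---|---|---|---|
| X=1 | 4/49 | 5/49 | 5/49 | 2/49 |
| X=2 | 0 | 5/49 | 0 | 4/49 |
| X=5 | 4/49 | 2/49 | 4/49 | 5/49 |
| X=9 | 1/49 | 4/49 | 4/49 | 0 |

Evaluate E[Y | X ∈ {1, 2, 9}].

P(X ∈ {1, 2, 9}) = 34/49.
Summing Y·P(X=x,Y=y) over the conditioning event gives 79/49.
E[Y | X ∈ {1, 2, 9}] = (79/49) / (34/49) = 79/34.

79/34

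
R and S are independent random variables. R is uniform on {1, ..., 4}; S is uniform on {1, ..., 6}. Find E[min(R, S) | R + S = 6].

2

Outcomes with R + S = 6: (1,5), (2,4), (3,3), (4,2), each with probability 1/24.
E[min(R, S) | R + S = 6] = (1 + 2 + 3 + 2) / 4 = 2.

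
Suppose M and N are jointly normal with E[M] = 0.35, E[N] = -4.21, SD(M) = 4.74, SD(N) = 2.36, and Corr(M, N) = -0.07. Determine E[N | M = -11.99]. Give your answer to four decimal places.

The regression of N on M has slope ρ·σ_N/σ_M and passes through (μ_M, μ_N).
E[N | M=-11.99] = -4.21 + (-0.07)·(2.36/4.74)·(-11.99 − (0.35)) = -4.21 + (-0.034852)·(-12.34) = -3.7799.

-3.7799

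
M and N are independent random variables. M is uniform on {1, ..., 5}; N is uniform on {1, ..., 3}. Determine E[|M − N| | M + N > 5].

2

Outcomes with M + N > 5: (3,3), (4,2), (4,3), (5,1), (5,2), (5,3), each with probability 1/15.
E[|M − N| | M + N > 5] = (0 + 2 + 1 + 4 + 3 + 2) / 6 = 2.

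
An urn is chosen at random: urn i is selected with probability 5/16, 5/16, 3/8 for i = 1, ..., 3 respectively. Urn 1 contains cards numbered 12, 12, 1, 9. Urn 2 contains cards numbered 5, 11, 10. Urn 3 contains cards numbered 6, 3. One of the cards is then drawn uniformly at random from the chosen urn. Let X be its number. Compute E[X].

677/96

E[X | urn 1] = (12+12+1+9)/4 = 17/2.
E[X | urn 2] = (5+11+10)/3 = 26/3.
E[X | urn 3] = (6+3)/2 = 9/2.
By the law of total expectation,
E[X] = (5/16)·(17/2) + (5/16)·(26/3) + (3/8)·(9/2) = 677/96.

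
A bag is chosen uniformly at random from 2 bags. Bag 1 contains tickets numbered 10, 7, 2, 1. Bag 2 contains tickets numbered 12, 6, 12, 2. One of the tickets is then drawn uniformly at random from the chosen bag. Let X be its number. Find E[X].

E[X | bag 1] = (10+7+2+1)/4 = 5.
E[X | bag 2] = (12+6+12+2)/4 = 8.
E[X] = (1/2)·(5) + (1/2)·(8) = 13/2.

13/2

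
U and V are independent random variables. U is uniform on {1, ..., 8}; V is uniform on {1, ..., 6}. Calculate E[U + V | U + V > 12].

40/3

P(U + V > 12) = 1/16.
Summing (U+V)·P(x,y) over outcomes with U + V > 12 gives 5/6.
E[U + V | U + V > 12] = (5/6) / (1/16) = 40/3.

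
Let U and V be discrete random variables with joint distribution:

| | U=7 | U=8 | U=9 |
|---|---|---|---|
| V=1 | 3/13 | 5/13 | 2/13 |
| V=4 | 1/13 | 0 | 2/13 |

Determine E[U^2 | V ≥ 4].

P(V ≥ 4) = 3/13.
Summing U^2·P(U=x,V=y) over the conditioning event gives 211/13.
E[U^2 | V ≥ 4] = (211/13) / (3/13) = 211/3.

211/3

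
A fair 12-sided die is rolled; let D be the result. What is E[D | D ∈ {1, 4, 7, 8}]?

P(D ∈ {1, 4, 7, 8}) = 1/3.
Σ over the event: 1·1/12 + 4·1/12 + 7·1/12 + 8·1/12 = 5/3.
E[D | D ∈ {1, 4, 7, 8}] = (5/3) / (1/3) = 5.

5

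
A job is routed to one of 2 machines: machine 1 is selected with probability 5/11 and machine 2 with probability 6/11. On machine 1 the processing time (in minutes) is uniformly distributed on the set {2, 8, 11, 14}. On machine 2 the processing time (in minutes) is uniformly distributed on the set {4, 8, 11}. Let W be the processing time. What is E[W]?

359/44

E[W | machine 1] = (2+8+11+14)/4 = 35/4.
E[W | machine 2] = (4+8+11)/3 = 23/3.
E[W] = (5/11)·(35/4) + (6/11)·(23/3) = 359/44.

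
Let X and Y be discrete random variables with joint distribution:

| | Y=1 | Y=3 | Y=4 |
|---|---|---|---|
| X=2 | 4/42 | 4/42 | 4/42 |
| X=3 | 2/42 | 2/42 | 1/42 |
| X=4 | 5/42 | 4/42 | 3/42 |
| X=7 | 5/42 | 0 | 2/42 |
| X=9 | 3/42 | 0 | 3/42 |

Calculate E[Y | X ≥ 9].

P(X ≥ 9) = 1/7.
Σ Y·P over the event = 1·(3/42) + 4·(3/42) = 5/14.
E[Y | X ≥ 9] = (5/14) / (1/7) = 5/2.

5/2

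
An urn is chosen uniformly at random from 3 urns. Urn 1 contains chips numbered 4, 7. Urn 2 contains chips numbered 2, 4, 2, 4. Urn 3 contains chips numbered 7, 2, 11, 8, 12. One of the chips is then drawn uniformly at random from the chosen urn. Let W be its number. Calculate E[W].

11/2

E[W | urn 1] = (4+7)/2 = 11/2.
E[W | urn 2] = (2+4+2+4)/4 = 3.
E[W | urn 3] = (7+2+11+8+12)/5 = 8.
E[W] = (1/3)·(11/2) + (1/3)·(3) + (1/3)·(8) = 11/2.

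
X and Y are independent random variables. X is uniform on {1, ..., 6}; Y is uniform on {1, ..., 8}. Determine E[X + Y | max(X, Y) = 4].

Outcomes with max(X, Y) = 4: (1,4), (2,4), (3,4), (4,1), (4,2), (4,3), (4,4), each with probability 1/48.
E[X + Y | max(X, Y) = 4] = (5 + 6 + 7 + 5 + 6 + 7 + 8) / 7 = 44/7.

44/7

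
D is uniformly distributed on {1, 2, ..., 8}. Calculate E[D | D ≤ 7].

4

Given D ≤ 7, D is equally likely to be any of {1, 2, 3, 4, 5, 6, 7}.
E[D | D ≤ 7] = (1 + 2 + 3 + 4 + 5 + 6 + 7) / 7 = 4.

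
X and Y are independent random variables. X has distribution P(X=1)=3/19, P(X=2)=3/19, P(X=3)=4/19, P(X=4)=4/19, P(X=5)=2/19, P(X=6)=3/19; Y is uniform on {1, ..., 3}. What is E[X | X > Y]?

P(X > Y) = 2/3.
Summing X·P(x,y) over outcomes with X > Y gives 54/19.
E[X | X > Y] = (54/19) / (2/3) = 81/19.

81/19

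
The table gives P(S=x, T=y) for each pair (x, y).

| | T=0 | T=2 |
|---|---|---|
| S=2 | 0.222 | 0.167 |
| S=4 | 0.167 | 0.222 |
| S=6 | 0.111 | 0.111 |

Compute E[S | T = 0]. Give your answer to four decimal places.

P(T = 0) = 0.500.
Σ S·P over the event = 2·(0.222) + 4·(0.167) + 6·(0.111) = 1.778.
E[S | T = 0] = (1.778) / (0.500) = 3.5560.

3.5560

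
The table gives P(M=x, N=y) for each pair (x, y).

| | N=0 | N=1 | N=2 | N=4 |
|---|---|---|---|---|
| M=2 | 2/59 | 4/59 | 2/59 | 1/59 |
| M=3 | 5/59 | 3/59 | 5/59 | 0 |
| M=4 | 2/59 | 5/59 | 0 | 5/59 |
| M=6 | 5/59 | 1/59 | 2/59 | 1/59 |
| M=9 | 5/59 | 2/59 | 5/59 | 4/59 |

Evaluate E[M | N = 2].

38/7

P(N = 2) = 14/59.
Σ M·P over the event = 2·(2/59) + 3·(5/59) + 6·(2/59) + 9·(5/59) = 76/59.
E[M | N = 2] = (76/59) / (14/59) = 38/7.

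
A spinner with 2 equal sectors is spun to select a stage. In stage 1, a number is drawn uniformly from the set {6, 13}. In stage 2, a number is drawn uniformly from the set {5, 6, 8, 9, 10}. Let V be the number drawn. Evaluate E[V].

E[V | stage 1] = (6+13)/2 = 19/2.
E[V | stage 2] = (5+6+8+9+10)/5 = 38/5.
E[V] = (1/2)·(19/2) + (1/2)·(38/5) = 171/20.

171/20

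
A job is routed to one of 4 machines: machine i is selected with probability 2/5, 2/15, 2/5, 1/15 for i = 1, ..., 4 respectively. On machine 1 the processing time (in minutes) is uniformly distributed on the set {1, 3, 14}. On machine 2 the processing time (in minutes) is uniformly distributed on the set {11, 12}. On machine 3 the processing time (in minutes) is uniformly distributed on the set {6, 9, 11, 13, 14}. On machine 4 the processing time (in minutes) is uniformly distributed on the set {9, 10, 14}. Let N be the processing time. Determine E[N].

668/75

E[N | machine 1] = (1+3+14)/3 = 6.
E[N | machine 2] = (11+12)/2 = 23/2.
E[N | machine 3] = (6+9+11+13+14)/5 = 53/5.
E[N | machine 4] = (9+10+14)/3 = 11.
By the law of total expectation,
E[N] = (2/5)·(6) + (2/15)·(23/2) + (2/5)·(53/5) + (1/15)·(11) = 668/75.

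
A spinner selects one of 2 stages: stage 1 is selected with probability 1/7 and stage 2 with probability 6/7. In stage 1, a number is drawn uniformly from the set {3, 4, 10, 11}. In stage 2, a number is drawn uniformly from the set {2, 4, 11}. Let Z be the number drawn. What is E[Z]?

E[Z | stage 1] = (3+4+10+11)/4 = 7.
E[Z | stage 2] = (2+4+11)/3 = 17/3.
E[Z] = (1/7)·(7) + (6/7)·(17/3) = 41/7.

41/7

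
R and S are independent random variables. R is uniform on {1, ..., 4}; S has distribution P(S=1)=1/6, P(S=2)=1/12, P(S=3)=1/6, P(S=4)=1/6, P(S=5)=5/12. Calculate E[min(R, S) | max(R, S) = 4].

30/13

P(max(R, S) = 4) = 13/48.
Summing min(R,S)·P(x,y) over outcomes with max(R, S) = 4 gives 5/8.
E[min(R, S) | max(R, S) = 4] = (5/8) / (13/48) = 30/13.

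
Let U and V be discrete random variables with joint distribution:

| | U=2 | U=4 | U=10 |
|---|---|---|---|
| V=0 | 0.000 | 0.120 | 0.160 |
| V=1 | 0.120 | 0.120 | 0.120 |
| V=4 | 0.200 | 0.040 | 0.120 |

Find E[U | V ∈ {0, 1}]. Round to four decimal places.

P(V ∈ {0, 1}) = 0.640.
Σ U·P over the event = 2·(0.120) + 4·(0.120) + 4·(0.120) + 10·(0.160) + 10·(0.120) = 4.000.
E[U | V ∈ {0, 1}] = (4.000) / (0.640) = 6.2500.

6.2500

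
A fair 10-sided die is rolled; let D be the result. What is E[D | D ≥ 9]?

Given D ≥ 9, D is equally likely to be any of {9, 10}.
E[D | D ≥ 9] = (9 + 10) / 2 = 19/2.

19/2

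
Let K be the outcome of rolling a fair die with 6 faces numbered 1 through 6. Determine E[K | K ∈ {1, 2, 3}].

2

P(K ∈ {1, 2, 3}) = 1/2.
Σ over the event: 1·1/6 + 2·1/6 + 3·1/6 = 1.
E[K | K ∈ {1, 2, 3}] = (1) / (1/2) = 2.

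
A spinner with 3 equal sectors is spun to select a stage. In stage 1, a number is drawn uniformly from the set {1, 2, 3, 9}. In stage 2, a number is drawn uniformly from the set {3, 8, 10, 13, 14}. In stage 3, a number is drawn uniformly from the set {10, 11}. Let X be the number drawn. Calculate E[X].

159/20

E[X | stage 1] = (1+2+3+9)/4 = 15/4.
E[X | stage 2] = (3+8+10+13+14)/5 = 48/5.
E[X | stage 3] = (10+11)/2 = 21/2.
By the law of total expectation,
E[X] = (1/3)·(15/4) + (1/3)·(48/5) + (1/3)·(21/2) = 159/20.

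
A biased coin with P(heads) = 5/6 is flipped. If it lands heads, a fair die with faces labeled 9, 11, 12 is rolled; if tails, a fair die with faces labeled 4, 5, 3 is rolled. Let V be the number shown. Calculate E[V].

86/9

E[V | heads] = (9+11+12)/3 = 32/3.
E[V | tails] = (4+5+3)/3 = 4.
By the law of total expectation,
E[V] = (5/6)·(32/3) + (1/6)·(4) = 86/9.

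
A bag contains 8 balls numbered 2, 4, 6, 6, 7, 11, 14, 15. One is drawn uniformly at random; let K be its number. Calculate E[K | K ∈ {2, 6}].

P(K ∈ {2, 6}) = 3/8.
Σ over the event: 2·1/8 + 6·1/4 = 7/4.
E[K | K ∈ {2, 6}] = (7/4) / (3/8) = 14/3.

14/3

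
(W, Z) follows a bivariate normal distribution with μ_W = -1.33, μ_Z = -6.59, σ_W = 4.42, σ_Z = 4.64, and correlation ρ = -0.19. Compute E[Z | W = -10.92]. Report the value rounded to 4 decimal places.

-4.6772

For a bivariate normal, E[Z | W=x] = μ_Z + ρ·(σ_Z/σ_W)·(x − μ_W).
E[Z | W=-10.92] = -6.59 + (-0.19)·(4.64/4.42)·(-10.92 − (-1.33)) = -6.59 + (-0.19946)·(-9.59) = -4.6772.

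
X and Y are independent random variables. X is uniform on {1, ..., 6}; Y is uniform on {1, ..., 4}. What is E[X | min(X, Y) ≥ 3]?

9/2

Outcomes with min(X, Y) ≥ 3: (3,3), (3,4), (4,3), (4,4), (5,3), (5,4), (6,3), (6,4), each with probability 1/24.
E[X | min(X, Y) ≥ 3] = (3 + 3 + 4 + 4 + 5 + 5 + 6 + 6) / 8 = 9/2.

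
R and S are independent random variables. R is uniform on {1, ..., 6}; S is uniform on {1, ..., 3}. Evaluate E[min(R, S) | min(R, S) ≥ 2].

12/5

Outcomes with min(R, S) ≥ 2: (2,2), (2,3), (3,2), (3,3), (4,2), (4,3), (5,2), (5,3), (6,2), (6,3), each with probability 1/18.
E[min(R, S) | min(R, S) ≥ 2] = (2 + 2 + 2 + 3 + 2 + 3 + 2 + 3 + 2 + 3) / 10 = 12/5.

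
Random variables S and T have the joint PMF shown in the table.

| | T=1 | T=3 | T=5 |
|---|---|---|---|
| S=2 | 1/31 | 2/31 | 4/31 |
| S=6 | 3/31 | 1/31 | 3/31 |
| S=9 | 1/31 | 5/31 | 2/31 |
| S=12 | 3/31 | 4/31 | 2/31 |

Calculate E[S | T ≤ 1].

65/8

P(T ≤ 1) = 8/31.
Summing S·P(S=x,T=y) over the conditioning event gives 65/31.
E[S | T ≤ 1] = (65/31) / (8/31) = 65/8.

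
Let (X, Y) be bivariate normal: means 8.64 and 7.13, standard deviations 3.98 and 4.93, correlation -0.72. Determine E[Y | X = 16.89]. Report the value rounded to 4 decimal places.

-0.2278

For a bivariate normal, E[Y | X=x] = μ_Y + ρ·(σ_Y/σ_X)·(x − μ_X).
E[Y | X=16.89] = 7.13 + (-0.72)·(4.93/3.98)·(16.89 − (8.64)) = 7.13 + (-0.89186)·(8.25) = -0.2278.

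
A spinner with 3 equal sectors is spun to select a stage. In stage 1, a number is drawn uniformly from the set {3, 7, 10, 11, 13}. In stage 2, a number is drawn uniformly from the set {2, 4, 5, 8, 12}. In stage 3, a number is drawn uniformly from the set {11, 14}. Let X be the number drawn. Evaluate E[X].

E[X | stage 1] = (3+7+10+11+13)/5 = 44/5.
E[X | stage 2] = (2+4+5+8+12)/5 = 31/5.
E[X | stage 3] = (11+14)/2 = 25/2.
E[X] = (1/3)·(44/5) + (1/3)·(31/5) + (1/3)·(25/2) = 55/6.

55/6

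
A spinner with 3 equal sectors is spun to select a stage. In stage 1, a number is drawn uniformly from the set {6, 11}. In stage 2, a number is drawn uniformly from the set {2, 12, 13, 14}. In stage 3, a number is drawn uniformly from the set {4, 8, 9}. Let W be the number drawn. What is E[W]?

103/12

E[W | stage 1] = (6+11)/2 = 17/2.
E[W | stage 2] = (2+12+13+14)/4 = 41/4.
E[W | stage 3] = (4+8+9)/3 = 7.
E[W] = (1/3)·(17/2) + (1/3)·(41/4) + (1/3)·(7) = 103/12.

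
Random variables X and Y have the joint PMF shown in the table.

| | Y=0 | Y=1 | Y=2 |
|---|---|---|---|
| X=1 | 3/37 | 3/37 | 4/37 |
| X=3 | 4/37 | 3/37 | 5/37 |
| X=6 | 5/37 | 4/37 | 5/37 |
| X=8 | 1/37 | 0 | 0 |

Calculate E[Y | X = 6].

1

P(X = 6) = 14/37.
Σ Y·P over the event = 0·(5/37) + 1·(4/37) + 2·(5/37) = 14/37.
E[Y | X = 6] = (14/37) / (14/37) = 1.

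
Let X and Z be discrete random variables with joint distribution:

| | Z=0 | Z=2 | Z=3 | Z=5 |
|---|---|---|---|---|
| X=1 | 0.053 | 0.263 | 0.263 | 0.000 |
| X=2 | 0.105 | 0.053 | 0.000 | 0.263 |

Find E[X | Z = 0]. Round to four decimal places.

P(Z = 0) = 0.158.
Σ X·P over the event = 1·(0.053) + 2·(0.105) = 0.263.
E[X | Z = 0] = (0.263) / (0.158) = 1.6646.

1.6646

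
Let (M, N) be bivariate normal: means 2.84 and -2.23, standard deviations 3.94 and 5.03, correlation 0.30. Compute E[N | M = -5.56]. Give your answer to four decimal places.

The regression of N on M has slope ρ·σ_N/σ_M and passes through (μ_M, μ_N).
E[N | M=-5.56] = -2.23 + (0.30)·(5.03/3.94)·(-5.56 − (2.84)) = -2.23 + (0.382995)·(-8.4) = -5.4472.

-5.4472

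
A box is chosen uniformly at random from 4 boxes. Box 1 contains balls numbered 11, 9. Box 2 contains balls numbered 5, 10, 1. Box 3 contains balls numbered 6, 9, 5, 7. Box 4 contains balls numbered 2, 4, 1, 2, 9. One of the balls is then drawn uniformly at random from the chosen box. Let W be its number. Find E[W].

1541/240

E[W | box 1] = (11+9)/2 = 10.
E[W | box 2] = (5+10+1)/3 = 16/3.
E[W | box 3] = (6+9+5+7)/4 = 27/4.
E[W | box 4] = (2+4+1+2+9)/5 = 18/5.
E[W] = (1/4)·(10) + (1/4)·(16/3) + (1/4)·(27/4) + (1/4)·(18/5) = 1541/240.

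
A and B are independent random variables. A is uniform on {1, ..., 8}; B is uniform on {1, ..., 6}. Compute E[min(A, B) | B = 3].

21/8

Outcomes with B = 3: (1,3), (2,3), (3,3), (4,3), (5,3), (6,3), (7,3), (8,3), each with probability 1/48.
E[min(A, B) | B = 3] = (1 + 2 + 3 + 3 + 3 + 3 + 3 + 3) / 8 = 21/8.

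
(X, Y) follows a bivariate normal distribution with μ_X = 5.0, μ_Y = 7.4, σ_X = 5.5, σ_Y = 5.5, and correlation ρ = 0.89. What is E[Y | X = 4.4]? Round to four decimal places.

The regression of Y on X has slope ρ·σ_Y/σ_X and passes through (μ_X, μ_Y).
E[Y | X=4.4] = 7.4 + (0.89)·(5.5/5.5)·(4.4 − (5.0)) = 7.4 + (0.89)·(-0.6) = 6.8660.

6.8660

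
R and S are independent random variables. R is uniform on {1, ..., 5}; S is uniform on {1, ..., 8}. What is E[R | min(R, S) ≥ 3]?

4

P(min(R, S) ≥ 3) = 9/20.
Summing R·P(x,y) over outcomes with min(R, S) ≥ 3 gives 9/5.
E[R | min(R, S) ≥ 3] = (9/5) / (9/20) = 4.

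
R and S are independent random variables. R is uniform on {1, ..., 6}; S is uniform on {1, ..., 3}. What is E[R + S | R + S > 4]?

P(R + S > 4) = 2/3.
Summing (R+S)·P(x,y) over outcomes with R + S > 4 gives 79/18.
E[R + S | R + S > 4] = (79/18) / (2/3) = 79/12.

79/12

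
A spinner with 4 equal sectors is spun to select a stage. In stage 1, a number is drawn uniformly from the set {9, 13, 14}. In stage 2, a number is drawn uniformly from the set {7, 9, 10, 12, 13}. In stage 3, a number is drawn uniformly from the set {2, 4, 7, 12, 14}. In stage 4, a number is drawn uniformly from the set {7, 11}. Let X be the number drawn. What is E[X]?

39/4

E[X | stage 1] = (9+13+14)/3 = 12.
E[X | stage 2] = (7+9+10+12+13)/5 = 51/5.
E[X | stage 3] = (2+4+7+12+14)/5 = 39/5.
E[X | stage 4] = (7+11)/2 = 9.
E[X] = (1/4)·(12) + (1/4)·(51/5) + (1/4)·(39/5) + (1/4)·(9) = 39/4.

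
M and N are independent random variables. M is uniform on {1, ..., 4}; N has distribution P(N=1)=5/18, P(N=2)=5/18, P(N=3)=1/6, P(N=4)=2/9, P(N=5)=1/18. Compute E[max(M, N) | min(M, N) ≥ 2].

P(min(M, N) ≥ 2) = 13/24.
Summing max(M,N)·P(x,y) over outcomes with min(M, N) ≥ 2 gives 23/12.
E[max(M, N) | min(M, N) ≥ 2] = (23/12) / (13/24) = 46/13.

46/13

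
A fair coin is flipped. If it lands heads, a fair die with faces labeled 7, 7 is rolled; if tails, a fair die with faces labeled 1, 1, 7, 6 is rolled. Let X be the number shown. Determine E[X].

43/8

E[X | heads] = (7+7)/2 = 7.
E[X | tails] = (1+1+7+6)/4 = 15/4.
By the law of total expectation,
E[X] = (1/2)·(7) + (1/2)·(15/4) = 43/8.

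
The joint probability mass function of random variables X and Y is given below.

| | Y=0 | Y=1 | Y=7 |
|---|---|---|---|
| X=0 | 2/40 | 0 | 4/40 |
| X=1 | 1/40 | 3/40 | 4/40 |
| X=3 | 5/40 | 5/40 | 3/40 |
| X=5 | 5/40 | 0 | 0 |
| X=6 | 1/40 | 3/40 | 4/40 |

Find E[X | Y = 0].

P(Y = 0) = 7/20.
Σ X·P over the event = 0·(2/40) + 1·(1/40) + 3·(5/40) + 5·(5/40) + 6·(1/40) = 47/40.
E[X | Y = 0] = (47/40) / (7/20) = 47/14.

47/14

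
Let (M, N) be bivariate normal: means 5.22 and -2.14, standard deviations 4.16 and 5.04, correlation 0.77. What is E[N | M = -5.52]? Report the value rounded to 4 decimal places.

E[N | M=x] = μ_N + ρ(σ_N/σ_M)(x − μ_M) for jointly normal variables.
E[N | M=-5.52] = -2.14 + (0.77)·(5.04/4.16)·(-5.52 − (5.22)) = -2.14 + (0.932885)·(-10.74) = -12.1592.

-12.1592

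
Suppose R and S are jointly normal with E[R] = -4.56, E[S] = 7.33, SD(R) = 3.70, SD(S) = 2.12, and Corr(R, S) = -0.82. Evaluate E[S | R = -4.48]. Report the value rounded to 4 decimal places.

The regression of S on R has slope ρ·σ_S/σ_R and passes through (μ_R, μ_S).
E[S | R=-4.48] = 7.33 + (-0.82)·(2.12/3.70)·(-4.48 − (-4.56)) = 7.33 + (-0.46984)·(0.08) = 7.2924.

7.2924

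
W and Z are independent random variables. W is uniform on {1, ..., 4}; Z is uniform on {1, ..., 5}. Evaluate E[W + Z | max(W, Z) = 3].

24/5

Outcomes with max(W, Z) = 3: (1,3), (2,3), (3,1), (3,2), (3,3), each with probability 1/20.
E[W + Z | max(W, Z) = 3] = (4 + 5 + 4 + 5 + 6) / 5 = 24/5.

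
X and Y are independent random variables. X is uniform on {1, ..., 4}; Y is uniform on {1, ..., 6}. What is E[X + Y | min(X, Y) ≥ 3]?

8

Outcomes with min(X, Y) ≥ 3: (3,3), (3,4), (3,5), (3,6), (4,3), (4,4), (4,5), (4,6), each with probability 1/24.
E[X + Y | min(X, Y) ≥ 3] = (6 + 7 + 8 + 9 + 7 + 8 + 9 + 10) / 8 = 8.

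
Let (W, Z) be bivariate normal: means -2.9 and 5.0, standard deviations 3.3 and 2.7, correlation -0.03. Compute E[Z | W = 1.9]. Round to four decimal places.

4.8822

The regression of Z on W has slope ρ·σ_Z/σ_W and passes through (μ_W, μ_Z).
E[Z | W=1.9] = 5.0 + (-0.03)·(2.7/3.3)·(1.9 − (-2.9)) = 5.0 + (-0.024545)·(4.8) = 4.8822.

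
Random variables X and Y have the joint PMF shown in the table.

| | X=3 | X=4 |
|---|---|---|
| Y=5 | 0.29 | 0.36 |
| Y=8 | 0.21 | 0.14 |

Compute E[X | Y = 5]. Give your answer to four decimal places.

3.5538

P(Y = 5) = 0.65.
Summing X·P(X=x,Y=y) over the conditioning event gives 2.31.
E[X | Y = 5] = (2.31) / (0.65) = 3.5538.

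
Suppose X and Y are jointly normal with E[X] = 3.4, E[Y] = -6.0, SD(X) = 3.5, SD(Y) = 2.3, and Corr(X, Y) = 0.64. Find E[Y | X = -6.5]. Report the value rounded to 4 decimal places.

E[Y | X=x] = μ_Y + ρ(σ_Y/σ_X)(x − μ_X) for jointly normal variables.
E[Y | X=-6.5] = -6.0 + (0.64)·(2.3/3.5)·(-6.5 − (3.4)) = -6.0 + (0.420571)·(-9.9) = -10.1637.

-10.1637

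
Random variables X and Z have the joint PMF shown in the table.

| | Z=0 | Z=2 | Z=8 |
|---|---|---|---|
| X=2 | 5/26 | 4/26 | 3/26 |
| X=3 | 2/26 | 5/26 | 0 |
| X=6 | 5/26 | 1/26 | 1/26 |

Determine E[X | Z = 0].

23/6

P(Z = 0) = 6/13.
Σ X·P over the event = 2·(5/26) + 3·(2/26) + 6·(5/26) = 23/13.
E[X | Z = 0] = (23/13) / (6/13) = 23/6.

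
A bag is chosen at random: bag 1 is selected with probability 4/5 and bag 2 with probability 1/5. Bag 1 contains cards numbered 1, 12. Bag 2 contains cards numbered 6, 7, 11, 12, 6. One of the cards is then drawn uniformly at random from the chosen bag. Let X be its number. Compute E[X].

172/25

E[X | bag 1] = (1+12)/2 = 13/2.
E[X | bag 2] = (6+7+11+12+6)/5 = 42/5.
By the law of total expectation,
E[X] = (4/5)·(13/2) + (1/5)·(42/5) = 172/25.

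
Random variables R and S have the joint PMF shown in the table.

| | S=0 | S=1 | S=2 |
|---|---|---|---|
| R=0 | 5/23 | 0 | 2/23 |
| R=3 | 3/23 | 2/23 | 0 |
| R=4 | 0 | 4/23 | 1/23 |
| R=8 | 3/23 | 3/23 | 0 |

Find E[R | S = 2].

4/3

P(S = 2) = 3/23.
Σ R·P over the event = 0·(2/23) + 4·(1/23) = 4/23.
E[R | S = 2] = (4/23) / (3/23) = 4/3.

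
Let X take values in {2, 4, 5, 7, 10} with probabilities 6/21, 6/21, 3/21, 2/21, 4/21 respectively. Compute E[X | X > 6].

P(X > 6) = 2/7.
Σ over the event: 7·2/21 + 10·4/21 = 18/7.
E[X | X > 6] = (18/7) / (2/7) = 9.

9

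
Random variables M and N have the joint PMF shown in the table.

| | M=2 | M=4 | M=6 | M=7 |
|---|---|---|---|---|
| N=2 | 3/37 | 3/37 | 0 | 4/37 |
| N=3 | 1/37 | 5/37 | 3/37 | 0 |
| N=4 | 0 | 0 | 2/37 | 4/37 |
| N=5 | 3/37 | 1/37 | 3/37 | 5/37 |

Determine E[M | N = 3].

P(N = 3) = 9/37.
Σ M·P over the event = 2·(1/37) + 4·(5/37) + 6·(3/37) = 40/37.
E[M | N = 3] = (40/37) / (9/37) = 40/9.

40/9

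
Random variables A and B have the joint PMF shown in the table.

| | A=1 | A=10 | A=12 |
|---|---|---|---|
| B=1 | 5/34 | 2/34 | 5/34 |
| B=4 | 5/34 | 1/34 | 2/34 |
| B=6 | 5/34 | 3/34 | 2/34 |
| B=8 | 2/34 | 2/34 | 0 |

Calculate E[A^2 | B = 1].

P(B = 1) = 6/17.
Σ A^2·P over the event = 1·(5/34) + 100·(2/34) + 144·(5/34) = 925/34.
E[A^2 | B = 1] = (925/34) / (6/17) = 925/12.

925/12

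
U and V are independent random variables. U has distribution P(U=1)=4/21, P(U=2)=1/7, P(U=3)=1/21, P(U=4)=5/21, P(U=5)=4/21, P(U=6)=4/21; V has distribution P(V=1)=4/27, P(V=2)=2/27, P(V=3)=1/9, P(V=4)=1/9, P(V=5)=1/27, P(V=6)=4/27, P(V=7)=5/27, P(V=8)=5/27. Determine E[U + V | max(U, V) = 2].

P(max(U, V) = 2) = 26/567.
Summing (U+V)·P(x,y) over outcomes with max(U, V) = 2 gives 4/27.
E[U + V | max(U, V) = 2] = (4/27) / (26/567) = 42/13.

42/13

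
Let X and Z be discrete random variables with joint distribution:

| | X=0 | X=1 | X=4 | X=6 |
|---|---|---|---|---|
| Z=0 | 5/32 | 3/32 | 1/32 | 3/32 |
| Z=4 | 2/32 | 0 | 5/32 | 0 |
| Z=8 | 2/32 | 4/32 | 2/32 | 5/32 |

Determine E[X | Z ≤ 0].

25/12

P(Z ≤ 0) = 3/8.
Σ X·P over the event = 0·(5/32) + 1·(3/32) + 4·(1/32) + 6·(3/32) = 25/32.
E[X | Z ≤ 0] = (25/32) / (3/8) = 25/12.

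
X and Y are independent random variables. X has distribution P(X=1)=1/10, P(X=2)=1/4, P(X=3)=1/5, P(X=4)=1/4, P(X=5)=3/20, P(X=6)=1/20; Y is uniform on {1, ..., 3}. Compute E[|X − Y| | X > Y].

P(X > Y) = 2/3.
Summing |X−Y|·P(x,y) over outcomes with X > Y gives 43/30.
E[|X − Y| | X > Y] = (43/30) / (2/3) = 43/20.

43/20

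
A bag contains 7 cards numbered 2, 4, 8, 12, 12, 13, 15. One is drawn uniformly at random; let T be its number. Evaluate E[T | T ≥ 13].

P(T ≥ 13) = 2/7.
Σ over the event: 13·1/7 + 15·1/7 = 4.
E[T | T ≥ 13] = (4) / (2/7) = 14.

14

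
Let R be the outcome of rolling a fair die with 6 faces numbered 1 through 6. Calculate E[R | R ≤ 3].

Given R ≤ 3, R is equally likely to be any of {1, 2, 3}.
E[R | R ≤ 3] = (1 + 2 + 3) / 3 = 2.

2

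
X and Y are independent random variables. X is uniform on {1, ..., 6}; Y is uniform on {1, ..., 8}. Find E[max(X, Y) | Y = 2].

11/3

Outcomes with Y = 2: (1,2), (2,2), (3,2), (4,2), (5,2), (6,2), each with probability 1/48.
E[max(X, Y) | Y = 2] = (2 + 2 + 3 + 4 + 5 + 6) / 6 = 11/3.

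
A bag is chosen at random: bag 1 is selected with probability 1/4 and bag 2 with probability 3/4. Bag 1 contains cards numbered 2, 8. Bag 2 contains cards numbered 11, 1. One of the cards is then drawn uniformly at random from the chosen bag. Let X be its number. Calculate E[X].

E[X | bag 1] = (2+8)/2 = 5.
E[X | bag 2] = (11+1)/2 = 6.
E[X] = (1/4)·(5) + (3/4)·(6) = 23/4.

23/4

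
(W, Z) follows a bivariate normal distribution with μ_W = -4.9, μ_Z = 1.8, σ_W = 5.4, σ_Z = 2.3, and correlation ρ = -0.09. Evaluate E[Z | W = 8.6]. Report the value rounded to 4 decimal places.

1.2825

E[Z | W=x] = μ_Z + ρ(σ_Z/σ_W)(x − μ_W) for jointly normal variables.
E[Z | W=8.6] = 1.8 + (-0.09)·(2.3/5.4)·(8.6 − (-4.9)) = 1.8 + (-0.038333)·(13.5) = 1.2825.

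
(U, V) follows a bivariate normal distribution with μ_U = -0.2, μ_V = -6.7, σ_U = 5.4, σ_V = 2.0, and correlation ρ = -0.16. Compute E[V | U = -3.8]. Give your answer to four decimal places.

-6.4867

The regression of V on U has slope ρ·σ_V/σ_U and passes through (μ_U, μ_V).
E[V | U=-3.8] = -6.7 + (-0.16)·(2.0/5.4)·(-3.8 − (-0.2)) = -6.7 + (-0.059259)·(-3.6) = -6.4867.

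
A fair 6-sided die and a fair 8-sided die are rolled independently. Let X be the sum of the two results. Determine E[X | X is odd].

8

P(X is odd) = 1/2.
Σ over the event: 3·1/24 + 5·1/12 + 7·1/8 + 9·1/8 + 11·1/12 + 13·1/24 = 4.
E[X | X is odd] = (4) / (1/2) = 8.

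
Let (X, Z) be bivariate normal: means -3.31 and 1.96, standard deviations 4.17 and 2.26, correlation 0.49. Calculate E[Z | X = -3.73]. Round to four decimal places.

1.8485

The regression of Z on X has slope ρ·σ_Z/σ_X and passes through (μ_X, μ_Z).
E[Z | X=-3.73] = 1.96 + (0.49)·(2.26/4.17)·(-3.73 − (-3.31)) = 1.96 + (0.26556)·(-0.42) = 1.8485.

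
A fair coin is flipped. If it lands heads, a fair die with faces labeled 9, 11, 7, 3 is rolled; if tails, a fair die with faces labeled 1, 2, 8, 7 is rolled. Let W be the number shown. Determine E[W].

6

E[W | heads] = (9+11+7+3)/4 = 15/2.
E[W | tails] = (1+2+8+7)/4 = 9/2.
E[W] = (1/2)·(15/2) + (1/2)·(9/2) = 6.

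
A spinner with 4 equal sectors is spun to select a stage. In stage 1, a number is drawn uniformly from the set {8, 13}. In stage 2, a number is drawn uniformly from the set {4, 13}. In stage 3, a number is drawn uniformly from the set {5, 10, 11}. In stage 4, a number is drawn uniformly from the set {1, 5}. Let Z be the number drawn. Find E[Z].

E[Z | stage 1] = (8+13)/2 = 21/2.
E[Z | stage 2] = (4+13)/2 = 17/2.
E[Z | stage 3] = (5+10+11)/3 = 26/3.
E[Z | stage 4] = (1+5)/2 = 3.
By the law of total expectation,
E[Z] = (1/4)·(21/2) + (1/4)·(17/2) + (1/4)·(26/3) + (1/4)·(3) = 23/3.

23/3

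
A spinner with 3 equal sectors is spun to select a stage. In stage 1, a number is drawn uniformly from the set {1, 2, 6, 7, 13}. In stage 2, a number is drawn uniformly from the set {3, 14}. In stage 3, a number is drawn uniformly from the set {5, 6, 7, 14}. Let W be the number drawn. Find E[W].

E[W | stage 1] = (1+2+6+7+13)/5 = 29/5.
E[W | stage 2] = (3+14)/2 = 17/2.
E[W | stage 3] = (5+6+7+14)/4 = 8.
E[W] = (1/3)·(29/5) + (1/3)·(17/2) + (1/3)·(8) = 223/30.

223/30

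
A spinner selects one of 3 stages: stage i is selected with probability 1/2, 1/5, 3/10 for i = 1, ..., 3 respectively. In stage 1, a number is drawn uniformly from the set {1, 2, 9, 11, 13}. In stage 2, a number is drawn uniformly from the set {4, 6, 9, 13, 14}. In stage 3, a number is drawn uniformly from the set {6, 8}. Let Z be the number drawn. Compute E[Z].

377/50

E[Z | stage 1] = (1+2+9+11+13)/5 = 36/5.
E[Z | stage 2] = (4+6+9+13+14)/5 = 46/5.
E[Z | stage 3] = (6+8)/2 = 7.
By the law of total expectation,
E[Z] = (1/2)·(36/5) + (1/5)·(46/5) + (3/10)·(7) = 377/50.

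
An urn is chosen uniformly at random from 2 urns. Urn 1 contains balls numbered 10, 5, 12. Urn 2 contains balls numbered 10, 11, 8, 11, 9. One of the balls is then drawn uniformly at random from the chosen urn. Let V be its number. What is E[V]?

47/5

E[V | urn 1] = (10+5+12)/3 = 9.
E[V | urn 2] = (10+11+8+11+9)/5 = 49/5.
By the law of total expectation,
E[V] = (1/2)·(9) + (1/2)·(49/5) = 47/5.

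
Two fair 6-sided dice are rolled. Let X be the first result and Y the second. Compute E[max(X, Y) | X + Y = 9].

11/2

P(X + Y = 9) = 1/9.
Summing max(X,Y)·P(x,y) over outcomes with X + Y = 9 gives 11/18.
E[max(X, Y) | X + Y = 9] = (11/18) / (1/9) = 11/2.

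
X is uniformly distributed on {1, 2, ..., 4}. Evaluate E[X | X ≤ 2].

Given X ≤ 2, X is equally likely to be any of {1, 2}.
E[X | X ≤ 2] = (1 + 2) / 2 = 3/2.

3/2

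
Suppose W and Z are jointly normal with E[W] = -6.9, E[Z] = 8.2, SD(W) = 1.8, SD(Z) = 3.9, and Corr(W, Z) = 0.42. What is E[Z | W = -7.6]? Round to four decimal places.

E[Z | W=x] = μ_Z + ρ(σ_Z/σ_W)(x − μ_W) for jointly normal variables.
E[Z | W=-7.6] = 8.2 + (0.42)·(3.9/1.8)·(-7.6 − (-6.9)) = 8.2 + (0.91)·(-0.7) = 7.5630.

7.5630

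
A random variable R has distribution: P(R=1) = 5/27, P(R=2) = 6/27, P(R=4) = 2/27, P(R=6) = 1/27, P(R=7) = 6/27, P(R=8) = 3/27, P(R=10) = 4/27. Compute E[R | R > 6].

P(R > 6) = 13/27.
Σ over the event: 7·2/9 + 8·1/9 + 10·4/27 = 106/27.
E[R | R > 6] = (106/27) / (13/27) = 106/13.

106/13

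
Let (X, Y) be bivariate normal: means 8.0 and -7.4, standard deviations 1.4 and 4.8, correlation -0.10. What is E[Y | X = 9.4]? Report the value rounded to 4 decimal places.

-7.8800

For a bivariate normal, E[Y | X=x] = μ_Y + ρ·(σ_Y/σ_X)·(x − μ_X).
E[Y | X=9.4] = -7.4 + (-0.10)·(4.8/1.4)·(9.4 − (8.0)) = -7.4 + (-0.34286)·(1.4) = -7.8800.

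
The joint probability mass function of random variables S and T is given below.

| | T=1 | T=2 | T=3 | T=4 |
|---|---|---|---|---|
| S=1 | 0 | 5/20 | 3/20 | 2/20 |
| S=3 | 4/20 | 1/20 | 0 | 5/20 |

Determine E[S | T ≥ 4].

17/7

P(T ≥ 4) = 7/20.
Σ S·P over the event = 1·(2/20) + 3·(5/20) = 17/20.
E[S | T ≥ 4] = (17/20) / (7/20) = 17/7.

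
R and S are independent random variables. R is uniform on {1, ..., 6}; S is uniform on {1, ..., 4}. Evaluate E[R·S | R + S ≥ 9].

Outcomes with R + S ≥ 9: (5,4), (6,3), (6,4), each with probability 1/24.
E[R·S | R + S ≥ 9] = (20 + 18 + 24) / 3 = 62/3.

62/3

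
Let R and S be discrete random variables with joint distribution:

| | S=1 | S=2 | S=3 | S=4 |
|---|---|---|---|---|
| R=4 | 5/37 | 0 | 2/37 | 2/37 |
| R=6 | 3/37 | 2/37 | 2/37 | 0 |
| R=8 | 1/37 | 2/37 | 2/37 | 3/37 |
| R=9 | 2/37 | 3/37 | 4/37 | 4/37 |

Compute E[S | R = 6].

P(R = 6) = 7/37.
Σ S·P over the event = 1·(3/37) + 2·(2/37) + 3·(2/37) = 13/37.
E[S | R = 6] = (13/37) / (7/37) = 13/7.

13/7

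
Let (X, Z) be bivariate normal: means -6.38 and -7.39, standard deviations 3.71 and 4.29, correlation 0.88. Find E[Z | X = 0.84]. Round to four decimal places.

-0.0431

For a bivariate normal, E[Z | X=x] = μ_Z + ρ·(σ_Z/σ_X)·(x − μ_X).
E[Z | X=0.84] = -7.39 + (0.88)·(4.29/3.71)·(0.84 − (-6.38)) = -7.39 + (1.01757)·(7.22) = -0.0431.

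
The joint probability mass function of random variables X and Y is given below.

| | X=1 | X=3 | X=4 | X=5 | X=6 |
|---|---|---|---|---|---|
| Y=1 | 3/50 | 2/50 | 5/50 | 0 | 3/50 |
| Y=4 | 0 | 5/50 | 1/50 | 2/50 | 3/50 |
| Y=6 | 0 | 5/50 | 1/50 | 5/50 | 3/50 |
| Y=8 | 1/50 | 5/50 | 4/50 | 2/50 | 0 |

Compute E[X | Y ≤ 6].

P(Y ≤ 6) = 19/25.
Summing X·P(X=x,Y=y) over the conditioning event gives 78/25.
E[X | Y ≤ 6] = (78/25) / (19/25) = 78/19.

78/19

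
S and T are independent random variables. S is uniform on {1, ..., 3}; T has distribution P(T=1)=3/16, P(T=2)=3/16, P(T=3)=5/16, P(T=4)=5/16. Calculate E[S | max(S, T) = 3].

16/7

P(max(S, T) = 3) = 7/16.
Summing S·P(x,y) over outcomes with max(S, T) = 3 gives 1.
E[S | max(S, T) = 3] = (1) / (7/16) = 16/7.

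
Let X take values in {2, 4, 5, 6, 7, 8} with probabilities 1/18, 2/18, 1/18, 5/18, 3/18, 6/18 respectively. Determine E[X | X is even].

44/7

P(X is even) = 7/9.
Σ over the event: 2·1/18 + 4·1/9 + 6·5/18 + 8·1/3 = 44/9.
E[X | X is even] = (44/9) / (7/9) = 44/7.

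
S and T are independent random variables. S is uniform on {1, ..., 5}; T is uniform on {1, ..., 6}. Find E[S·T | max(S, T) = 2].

Outcomes with max(S, T) = 2: (1,2), (2,1), (2,2), each with probability 1/30.
E[S·T | max(S, T) = 2] = (2 + 2 + 4) / 3 = 8/3.

8/3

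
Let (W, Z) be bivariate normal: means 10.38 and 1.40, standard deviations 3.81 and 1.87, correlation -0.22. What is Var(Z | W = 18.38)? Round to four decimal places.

Var(Z | W=x) = (1 − ρ²)·σ_Z².
Var(Z | W=18.38) = (1.87)²·(1 − (-0.22)²) = 3.4969·0.9516 = 3.3277.

3.3277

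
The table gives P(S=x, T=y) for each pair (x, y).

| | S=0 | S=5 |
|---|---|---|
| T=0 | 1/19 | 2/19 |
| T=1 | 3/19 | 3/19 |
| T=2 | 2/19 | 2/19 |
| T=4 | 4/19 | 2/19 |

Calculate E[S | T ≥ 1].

35/16

P(T ≥ 1) = 16/19.
Σ S·P over the event = 0·(3/19) + 0·(2/19) + 0·(4/19) + 5·(3/19) + 5·(2/19) + 5·(2/19) = 35/19.
E[S | T ≥ 1] = (35/19) / (16/19) = 35/16.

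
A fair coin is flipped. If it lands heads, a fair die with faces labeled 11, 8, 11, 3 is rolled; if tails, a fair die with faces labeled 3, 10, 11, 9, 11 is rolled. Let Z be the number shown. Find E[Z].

E[Z | heads] = (11+8+11+3)/4 = 33/4.
E[Z | tails] = (3+10+11+9+11)/5 = 44/5.
E[Z] = (1/2)·(33/4) + (1/2)·(44/5) = 341/40.

341/40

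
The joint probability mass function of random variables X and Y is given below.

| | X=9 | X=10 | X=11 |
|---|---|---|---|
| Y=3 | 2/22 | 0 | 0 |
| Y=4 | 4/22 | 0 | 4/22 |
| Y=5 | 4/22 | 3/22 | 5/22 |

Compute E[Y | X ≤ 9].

P(X ≤ 9) = 5/11.
Σ Y·P over the event = 3·(2/22) + 4·(4/22) + 5·(4/22) = 21/11.
E[Y | X ≤ 9] = (21/11) / (5/11) = 21/5.

21/5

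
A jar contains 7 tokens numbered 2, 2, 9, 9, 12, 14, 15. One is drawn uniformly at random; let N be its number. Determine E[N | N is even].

P(N is even) = 4/7.
Σ over the event: 2·2/7 + 12·1/7 + 14·1/7 = 30/7.
E[N | N is even] = (30/7) / (4/7) = 15/2.

15/2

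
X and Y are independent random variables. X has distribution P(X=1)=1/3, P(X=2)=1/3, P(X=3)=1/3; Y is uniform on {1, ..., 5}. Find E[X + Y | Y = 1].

3

P(Y = 1) = 1/5.
Summing (X+Y)·P(x,y) over outcomes with Y = 1 gives 3/5.
E[X + Y | Y = 1] = (3/5) / (1/5) = 3.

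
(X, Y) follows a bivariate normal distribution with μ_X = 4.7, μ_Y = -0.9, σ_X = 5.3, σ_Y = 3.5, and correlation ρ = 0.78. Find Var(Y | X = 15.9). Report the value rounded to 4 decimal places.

For a bivariate normal, Var(Y | X=x) = σ_Y²(1 − ρ²).
Var(Y | X=15.9) = (3.5)²·(1 − (0.78)²) = 12.25·0.3916 = 4.7971.

4.7971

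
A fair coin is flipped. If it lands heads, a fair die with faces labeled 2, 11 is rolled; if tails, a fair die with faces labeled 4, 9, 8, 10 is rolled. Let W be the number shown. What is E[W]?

57/8

E[W | heads] = (2+11)/2 = 13/2.
E[W | tails] = (4+9+8+10)/4 = 31/4.
By the law of total expectation,
E[W] = (1/2)·(13/2) + (1/2)·(31/4) = 57/8.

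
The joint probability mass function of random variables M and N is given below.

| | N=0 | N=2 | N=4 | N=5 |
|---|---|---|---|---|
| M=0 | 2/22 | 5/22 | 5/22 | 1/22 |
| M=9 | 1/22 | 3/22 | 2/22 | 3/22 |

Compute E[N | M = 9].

29/9

P(M = 9) = 9/22.
Σ N·P over the event = 0·(1/22) + 2·(3/22) + 4·(2/22) + 5·(3/22) = 29/22.
E[N | M = 9] = (29/22) / (9/22) = 29/9.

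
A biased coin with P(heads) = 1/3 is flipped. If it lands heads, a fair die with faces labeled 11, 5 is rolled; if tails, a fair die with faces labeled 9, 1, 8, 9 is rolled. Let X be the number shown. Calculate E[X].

E[X | heads] = (11+5)/2 = 8.
E[X | tails] = (9+1+8+9)/4 = 27/4.
E[X] = (1/3)·(8) + (2/3)·(27/4) = 43/6.

43/6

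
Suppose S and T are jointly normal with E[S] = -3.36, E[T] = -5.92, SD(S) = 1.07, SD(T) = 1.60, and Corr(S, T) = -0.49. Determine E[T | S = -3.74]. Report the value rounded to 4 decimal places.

-5.6416

For a bivariate normal, E[T | S=x] = μ_T + ρ·(σ_T/σ_S)·(x − μ_S).
E[T | S=-3.74] = -5.92 + (-0.49)·(1.60/1.07)·(-3.74 − (-3.36)) = -5.92 + (-0.73271)·(-0.38) = -5.6416.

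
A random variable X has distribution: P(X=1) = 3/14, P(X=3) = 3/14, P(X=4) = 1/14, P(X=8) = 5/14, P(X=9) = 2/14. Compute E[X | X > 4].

58/7

P(X > 4) = 1/2.
Σ over the event: 8·5/14 + 9·1/7 = 29/7.
E[X | X > 4] = (29/7) / (1/2) = 58/7.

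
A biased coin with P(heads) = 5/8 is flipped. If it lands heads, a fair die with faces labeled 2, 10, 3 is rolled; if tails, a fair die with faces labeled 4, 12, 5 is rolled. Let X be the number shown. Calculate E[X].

23/4

E[X | heads] = (2+10+3)/3 = 5.
E[X | tails] = (4+12+5)/3 = 7.
E[X] = (5/8)·(5) + (3/8)·(7) = 23/4.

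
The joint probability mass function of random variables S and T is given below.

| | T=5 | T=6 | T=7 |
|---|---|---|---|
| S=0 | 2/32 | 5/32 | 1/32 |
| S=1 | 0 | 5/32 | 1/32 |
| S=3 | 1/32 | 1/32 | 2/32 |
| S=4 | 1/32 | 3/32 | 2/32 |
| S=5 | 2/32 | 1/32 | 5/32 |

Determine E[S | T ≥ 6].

P(T ≥ 6) = 13/16.
Summing S·P(S=x,T=y) over the conditioning event gives 65/32.
E[S | T ≥ 6] = (65/32) / (13/16) = 5/2.

5/2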